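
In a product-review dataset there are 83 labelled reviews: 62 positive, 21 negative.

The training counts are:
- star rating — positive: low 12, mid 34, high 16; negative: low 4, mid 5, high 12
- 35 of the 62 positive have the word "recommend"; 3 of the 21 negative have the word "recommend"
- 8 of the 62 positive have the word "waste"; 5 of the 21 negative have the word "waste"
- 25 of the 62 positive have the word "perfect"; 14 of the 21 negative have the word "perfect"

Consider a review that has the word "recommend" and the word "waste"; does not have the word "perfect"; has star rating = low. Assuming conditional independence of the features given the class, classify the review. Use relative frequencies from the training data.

positive

positive: (62/83) × (12/62) × (35/62) × (8/62) × (37/62) ≈ 0.00628475
negative: (21/83) × (4/21) × (3/21) × (5/21) × (7/21) ≈ 0.000546403
Highest score → positive.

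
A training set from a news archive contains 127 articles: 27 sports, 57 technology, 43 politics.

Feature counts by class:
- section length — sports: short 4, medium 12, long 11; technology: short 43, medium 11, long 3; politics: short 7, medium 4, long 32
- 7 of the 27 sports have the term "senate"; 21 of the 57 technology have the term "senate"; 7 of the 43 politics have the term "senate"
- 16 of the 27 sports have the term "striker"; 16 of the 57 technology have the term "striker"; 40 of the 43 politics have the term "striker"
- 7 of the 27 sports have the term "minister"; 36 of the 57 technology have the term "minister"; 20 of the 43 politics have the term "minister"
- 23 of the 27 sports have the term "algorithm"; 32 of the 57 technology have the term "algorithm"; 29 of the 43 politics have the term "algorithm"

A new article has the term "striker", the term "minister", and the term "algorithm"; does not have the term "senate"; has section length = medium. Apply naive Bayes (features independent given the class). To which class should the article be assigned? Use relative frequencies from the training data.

sports: (27/127) × (12/27) × (20/27) × (16/27) × (7/27) × (23/27) ≈ 0.00916006
technology: (57/127) × (11/57) × (36/57) × (16/57) × (36/57) × (32/57) ≈ 0.00544458
politics: (43/127) × (4/43) × (36/43) × (40/43) × (20/43) × (29/43) ≈ 0.00769437
Highest score → sports.

sports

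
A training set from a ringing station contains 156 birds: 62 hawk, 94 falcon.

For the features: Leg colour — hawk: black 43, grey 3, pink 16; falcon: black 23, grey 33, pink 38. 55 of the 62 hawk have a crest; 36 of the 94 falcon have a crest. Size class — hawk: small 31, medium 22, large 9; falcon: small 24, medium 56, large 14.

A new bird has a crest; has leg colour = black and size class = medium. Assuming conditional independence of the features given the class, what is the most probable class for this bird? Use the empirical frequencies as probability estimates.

hawk

hawk: (62/156) × (43/62) × (55/62) × (22/62) ≈ 0.0867653
falcon: (94/156) × (23/94) × (36/94) × (56/94) ≈ 0.0336386
Highest score → hawk.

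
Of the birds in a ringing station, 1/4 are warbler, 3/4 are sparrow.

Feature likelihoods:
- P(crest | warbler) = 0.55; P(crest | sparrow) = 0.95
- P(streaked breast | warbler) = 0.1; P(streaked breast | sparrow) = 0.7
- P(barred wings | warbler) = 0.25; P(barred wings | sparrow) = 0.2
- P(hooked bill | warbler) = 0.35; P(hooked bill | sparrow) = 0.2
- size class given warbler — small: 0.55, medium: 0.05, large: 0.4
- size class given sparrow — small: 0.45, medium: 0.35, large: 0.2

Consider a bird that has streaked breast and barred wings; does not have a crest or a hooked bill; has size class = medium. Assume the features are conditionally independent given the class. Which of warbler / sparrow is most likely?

warbler: 0.25 × (1−0.55) × 0.1 × 0.25 × (1−0.35) × 0.05 = 0.00009140625
sparrow: 0.75 × (1−0.95) × 0.7 × 0.2 × (1−0.2) × 0.35 = 0.00147
Highest score → sparrow.

sparrow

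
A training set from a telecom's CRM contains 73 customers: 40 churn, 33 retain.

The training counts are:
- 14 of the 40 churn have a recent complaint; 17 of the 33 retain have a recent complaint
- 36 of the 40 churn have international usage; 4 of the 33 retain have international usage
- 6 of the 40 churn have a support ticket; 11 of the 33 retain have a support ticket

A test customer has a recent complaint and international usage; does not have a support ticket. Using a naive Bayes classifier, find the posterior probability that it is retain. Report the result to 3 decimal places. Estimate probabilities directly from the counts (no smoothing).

0.114

churn: (40/73) × (14/40) × (36/40) × (34/40) ≈ 0.146712
retain: (33/73) × (17/33) × (4/33) × (22/33) ≈ 0.0188183
P(retain | x) = 0.0188183 / 0.1655303 ≈ 0.114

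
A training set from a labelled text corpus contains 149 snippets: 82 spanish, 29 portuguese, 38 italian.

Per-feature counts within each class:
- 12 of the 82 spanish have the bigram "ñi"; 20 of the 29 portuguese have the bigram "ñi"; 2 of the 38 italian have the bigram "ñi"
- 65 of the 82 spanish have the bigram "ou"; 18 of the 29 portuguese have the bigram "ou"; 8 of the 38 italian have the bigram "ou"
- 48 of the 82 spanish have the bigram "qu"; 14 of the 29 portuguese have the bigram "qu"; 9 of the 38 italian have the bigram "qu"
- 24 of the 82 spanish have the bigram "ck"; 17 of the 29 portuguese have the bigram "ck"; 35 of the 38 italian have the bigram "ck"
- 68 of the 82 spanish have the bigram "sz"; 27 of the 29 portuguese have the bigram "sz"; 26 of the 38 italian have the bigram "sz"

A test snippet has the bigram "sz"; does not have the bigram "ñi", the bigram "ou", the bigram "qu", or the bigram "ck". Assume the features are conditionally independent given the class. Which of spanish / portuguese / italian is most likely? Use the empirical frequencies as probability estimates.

spanish

spanish: (82/149) × (70/82) × (17/82) × (34/82) × (58/82) × (68/82) ≈ 0.0236876
portuguese: (29/149) × (9/29) × (11/29) × (15/29) × (12/29) × (27/29) ≈ 0.00456555
italian: (38/149) × (36/38) × (30/38) × (29/38) × (3/38) × (26/38) ≈ 0.00786313
Highest score → spanish.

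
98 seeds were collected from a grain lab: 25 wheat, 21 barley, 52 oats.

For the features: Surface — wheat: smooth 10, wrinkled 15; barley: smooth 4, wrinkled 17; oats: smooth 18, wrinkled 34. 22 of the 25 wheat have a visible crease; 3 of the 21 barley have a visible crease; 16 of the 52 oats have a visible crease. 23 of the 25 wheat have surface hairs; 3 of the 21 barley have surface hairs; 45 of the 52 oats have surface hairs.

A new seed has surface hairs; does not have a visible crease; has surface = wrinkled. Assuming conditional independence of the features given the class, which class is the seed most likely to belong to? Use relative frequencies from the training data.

wheat: (25/98) × (15/25) × (3/25) × (23/25) ≈ 0.016898
barley: (21/98) × (17/21) × (18/21) × (3/21) ≈ 0.0212411
oats: (52/98) × (34/52) × (36/52) × (45/52) ≈ 0.207855
Highest score → oats.

oats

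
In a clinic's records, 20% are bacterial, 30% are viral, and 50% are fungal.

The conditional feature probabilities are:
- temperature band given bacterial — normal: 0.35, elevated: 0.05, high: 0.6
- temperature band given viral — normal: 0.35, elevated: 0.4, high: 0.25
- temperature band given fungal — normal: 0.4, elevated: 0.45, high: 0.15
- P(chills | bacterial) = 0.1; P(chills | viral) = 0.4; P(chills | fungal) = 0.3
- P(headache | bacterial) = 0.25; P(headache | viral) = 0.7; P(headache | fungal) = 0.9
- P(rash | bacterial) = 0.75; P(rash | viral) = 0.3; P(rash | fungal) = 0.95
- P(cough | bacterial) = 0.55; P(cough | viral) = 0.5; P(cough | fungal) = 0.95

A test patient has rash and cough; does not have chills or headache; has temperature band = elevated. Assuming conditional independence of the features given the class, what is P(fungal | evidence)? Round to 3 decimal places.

bacterial: 0.2 × 0.05 × (1−0.1) × (1−0.25) × 0.75 × 0.55 = 0.002784375
viral: 0.3 × 0.4 × (1−0.4) × (1−0.7) × 0.3 × 0.5 = 0.00324
fungal: 0.5 × 0.45 × (1−0.3) × (1−0.9) × 0.95 × 0.95 = 0.014214375
P(fungal | x) = 0.014214375 / 0.02023875 ≈ 0.702

0.702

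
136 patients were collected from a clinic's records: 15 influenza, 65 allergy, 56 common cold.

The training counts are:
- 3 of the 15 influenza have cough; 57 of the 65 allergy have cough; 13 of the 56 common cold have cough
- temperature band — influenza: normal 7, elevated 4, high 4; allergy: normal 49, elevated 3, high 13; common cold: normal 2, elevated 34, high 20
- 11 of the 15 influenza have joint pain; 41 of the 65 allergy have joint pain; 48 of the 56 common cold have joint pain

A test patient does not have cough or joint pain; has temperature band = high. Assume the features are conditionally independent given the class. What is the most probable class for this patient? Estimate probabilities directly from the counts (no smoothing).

influenza: (15/136) × (12/15) × (4/15) × (4/15) ≈ 0.00627451
allergy: (65/136) × (8/65) × (13/65) × (24/65) ≈ 0.00434389
common cold: (56/136) × (43/56) × (20/56) × (8/56) ≈ 0.0161315
Highest score → common cold.

common cold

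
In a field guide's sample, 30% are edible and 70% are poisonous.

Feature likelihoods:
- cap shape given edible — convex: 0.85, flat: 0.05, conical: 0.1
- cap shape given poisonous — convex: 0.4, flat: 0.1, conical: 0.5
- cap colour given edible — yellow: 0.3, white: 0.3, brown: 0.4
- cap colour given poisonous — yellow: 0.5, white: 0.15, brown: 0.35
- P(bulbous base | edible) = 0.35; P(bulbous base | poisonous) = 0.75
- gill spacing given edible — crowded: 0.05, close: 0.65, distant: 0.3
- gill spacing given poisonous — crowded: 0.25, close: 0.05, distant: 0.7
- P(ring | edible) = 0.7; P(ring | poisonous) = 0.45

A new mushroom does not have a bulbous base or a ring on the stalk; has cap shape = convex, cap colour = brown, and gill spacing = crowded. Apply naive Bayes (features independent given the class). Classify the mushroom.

poisonous

edible: 0.3 × 0.85 × 0.4 × (1−0.35) × 0.05 × (1−0.7) = 0.0009945
poisonous: 0.7 × 0.4 × 0.35 × (1−0.75) × 0.25 × (1−0.45) = 0.00336875
Highest score → poisonous.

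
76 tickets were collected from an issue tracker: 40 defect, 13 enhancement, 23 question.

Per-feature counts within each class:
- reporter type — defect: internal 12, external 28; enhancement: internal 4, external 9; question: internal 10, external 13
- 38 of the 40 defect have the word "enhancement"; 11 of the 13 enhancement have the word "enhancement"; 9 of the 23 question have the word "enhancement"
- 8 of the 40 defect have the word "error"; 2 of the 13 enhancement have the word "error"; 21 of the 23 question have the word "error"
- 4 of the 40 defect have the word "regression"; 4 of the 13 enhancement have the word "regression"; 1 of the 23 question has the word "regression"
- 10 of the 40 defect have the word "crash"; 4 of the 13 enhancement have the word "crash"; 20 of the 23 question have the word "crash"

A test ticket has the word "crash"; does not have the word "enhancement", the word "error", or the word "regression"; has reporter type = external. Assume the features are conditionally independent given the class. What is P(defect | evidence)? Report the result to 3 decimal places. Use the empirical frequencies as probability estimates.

0.235

defect: (40/76) × (28/40) × (2/40) × (32/40) × (36/40) × (10/40) ≈ 0.00331579
enhancement: (13/76) × (9/13) × (2/13) × (11/13) × (9/13) × (4/13) ≈ 0.00328383
question: (23/76) × (13/23) × (14/23) × (2/23) × (22/23) × (20/23) ≈ 0.00753059
P(defect | x) = 0.00331579 / 0.01413021 ≈ 0.235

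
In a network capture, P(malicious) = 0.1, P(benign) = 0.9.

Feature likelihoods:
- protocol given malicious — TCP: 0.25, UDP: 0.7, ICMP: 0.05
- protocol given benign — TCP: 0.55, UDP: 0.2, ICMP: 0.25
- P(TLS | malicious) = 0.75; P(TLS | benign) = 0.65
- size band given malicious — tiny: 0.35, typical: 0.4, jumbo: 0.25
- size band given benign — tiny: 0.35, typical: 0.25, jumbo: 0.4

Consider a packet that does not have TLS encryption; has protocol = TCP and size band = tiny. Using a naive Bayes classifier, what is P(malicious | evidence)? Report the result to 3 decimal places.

malicious: 0.1 × 0.25 × (1−0.75) × 0.35 = 0.0021875
benign: 0.9 × 0.55 × (1−0.65) × 0.35 = 0.0606375
P(malicious | x) = 0.0021875 / 0.062825 ≈ 0.035

0.035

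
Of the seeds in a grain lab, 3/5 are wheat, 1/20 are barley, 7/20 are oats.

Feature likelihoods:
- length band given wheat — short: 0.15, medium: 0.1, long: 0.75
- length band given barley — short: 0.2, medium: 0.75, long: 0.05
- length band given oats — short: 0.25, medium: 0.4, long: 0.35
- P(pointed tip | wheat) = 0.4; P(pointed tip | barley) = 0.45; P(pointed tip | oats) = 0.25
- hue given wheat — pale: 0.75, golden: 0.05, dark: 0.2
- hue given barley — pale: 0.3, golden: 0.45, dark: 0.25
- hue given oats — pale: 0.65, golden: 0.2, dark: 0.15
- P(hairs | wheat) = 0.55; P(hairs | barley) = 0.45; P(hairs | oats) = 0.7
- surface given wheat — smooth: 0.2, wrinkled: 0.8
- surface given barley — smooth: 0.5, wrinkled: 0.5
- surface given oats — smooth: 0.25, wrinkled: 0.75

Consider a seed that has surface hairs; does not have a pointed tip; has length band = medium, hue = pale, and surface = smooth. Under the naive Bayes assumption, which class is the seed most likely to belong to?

wheat: 0.6 × 0.1 × (1−0.4) × 0.75 × 0.55 × 0.2 = 0.00297
barley: 0.05 × 0.75 × (1−0.45) × 0.3 × 0.45 × 0.5 = 0.0013921875
oats: 0.35 × 0.4 × (1−0.25) × 0.65 × 0.7 × 0.25 = 0.01194375
Highest score → oats.

oats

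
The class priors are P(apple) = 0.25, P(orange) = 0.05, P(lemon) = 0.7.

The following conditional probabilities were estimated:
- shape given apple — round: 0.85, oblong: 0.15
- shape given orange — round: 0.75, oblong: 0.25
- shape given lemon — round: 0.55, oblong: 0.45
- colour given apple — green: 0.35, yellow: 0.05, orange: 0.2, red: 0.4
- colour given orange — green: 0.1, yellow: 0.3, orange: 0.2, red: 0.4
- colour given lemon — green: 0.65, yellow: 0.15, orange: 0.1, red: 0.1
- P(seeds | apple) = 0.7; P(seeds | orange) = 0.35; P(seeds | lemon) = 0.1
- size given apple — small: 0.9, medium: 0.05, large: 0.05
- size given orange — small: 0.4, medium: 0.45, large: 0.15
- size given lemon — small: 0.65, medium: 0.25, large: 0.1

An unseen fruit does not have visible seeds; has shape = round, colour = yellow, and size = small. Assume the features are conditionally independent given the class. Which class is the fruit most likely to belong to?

lemon

apple: 0.25 × 0.85 × 0.05 × (1−0.7) × 0.9 = 0.00286875
orange: 0.05 × 0.75 × 0.3 × (1−0.35) × 0.4 = 0.002925
lemon: 0.7 × 0.55 × 0.15 × (1−0.1) × 0.65 = 0.03378375
Highest score → lemon.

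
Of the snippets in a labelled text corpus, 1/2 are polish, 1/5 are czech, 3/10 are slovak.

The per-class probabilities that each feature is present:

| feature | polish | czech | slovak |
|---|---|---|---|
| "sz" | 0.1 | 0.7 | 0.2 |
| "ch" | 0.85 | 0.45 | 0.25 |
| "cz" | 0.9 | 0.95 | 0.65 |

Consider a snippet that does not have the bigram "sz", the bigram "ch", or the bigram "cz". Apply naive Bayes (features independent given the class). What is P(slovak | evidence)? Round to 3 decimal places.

0.882

polish: 0.5 × (1−0.1) × (1−0.85) × (1−0.9) = 0.00675
czech: 0.2 × (1−0.7) × (1−0.45) × (1−0.95) = 0.00165
slovak: 0.3 × (1−0.2) × (1−0.25) × (1−0.65) = 0.063
P(slovak | x) = 0.063 / 0.0714 ≈ 0.882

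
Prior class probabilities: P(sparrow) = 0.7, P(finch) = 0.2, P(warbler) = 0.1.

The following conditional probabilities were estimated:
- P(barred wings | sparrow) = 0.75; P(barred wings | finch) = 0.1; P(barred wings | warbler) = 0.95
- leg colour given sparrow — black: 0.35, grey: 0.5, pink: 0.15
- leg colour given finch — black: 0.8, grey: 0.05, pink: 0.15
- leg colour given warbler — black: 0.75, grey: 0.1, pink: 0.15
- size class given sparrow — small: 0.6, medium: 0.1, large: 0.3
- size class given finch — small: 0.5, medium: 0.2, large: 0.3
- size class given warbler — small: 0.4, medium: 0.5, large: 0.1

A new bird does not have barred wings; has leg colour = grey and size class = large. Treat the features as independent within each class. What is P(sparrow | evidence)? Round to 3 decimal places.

sparrow: 0.7 × (1−0.75) × 0.5 × 0.3 = 0.02625
finch: 0.2 × (1−0.1) × 0.05 × 0.3 = 0.0027
warbler: 0.1 × (1−0.95) × 0.1 × 0.1 = 0.00005
P(sparrow | x) = 0.02625 / 0.029 ≈ 0.905

0.905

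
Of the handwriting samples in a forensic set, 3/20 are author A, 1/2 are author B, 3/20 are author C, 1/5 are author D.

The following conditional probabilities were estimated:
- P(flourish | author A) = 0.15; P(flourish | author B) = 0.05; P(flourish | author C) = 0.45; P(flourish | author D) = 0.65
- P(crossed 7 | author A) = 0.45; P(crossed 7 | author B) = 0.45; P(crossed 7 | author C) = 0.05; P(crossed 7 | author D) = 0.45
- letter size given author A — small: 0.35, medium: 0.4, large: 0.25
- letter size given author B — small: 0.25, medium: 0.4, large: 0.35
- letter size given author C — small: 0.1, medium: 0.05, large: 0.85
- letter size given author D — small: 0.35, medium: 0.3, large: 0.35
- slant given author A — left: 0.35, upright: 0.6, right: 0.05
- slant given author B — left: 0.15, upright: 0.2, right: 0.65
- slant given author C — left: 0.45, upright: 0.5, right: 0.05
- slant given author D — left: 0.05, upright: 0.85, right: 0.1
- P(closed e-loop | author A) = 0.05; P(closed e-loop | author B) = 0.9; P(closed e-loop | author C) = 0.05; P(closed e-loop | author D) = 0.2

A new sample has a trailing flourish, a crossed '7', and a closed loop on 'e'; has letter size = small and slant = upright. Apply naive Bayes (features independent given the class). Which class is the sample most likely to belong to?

author D

author A: 0.15 × 0.15 × 0.45 × 0.35 × 0.6 × 0.05 = 0.0001063125
author B: 0.5 × 0.05 × 0.45 × 0.25 × 0.2 × 0.9 = 0.00050625
author C: 0.15 × 0.45 × 0.05 × 0.1 × 0.5 × 0.05 = 0.0000084375
author D: 0.2 × 0.65 × 0.45 × 0.35 × 0.85 × 0.2 = 0.00348075
Highest score → author D.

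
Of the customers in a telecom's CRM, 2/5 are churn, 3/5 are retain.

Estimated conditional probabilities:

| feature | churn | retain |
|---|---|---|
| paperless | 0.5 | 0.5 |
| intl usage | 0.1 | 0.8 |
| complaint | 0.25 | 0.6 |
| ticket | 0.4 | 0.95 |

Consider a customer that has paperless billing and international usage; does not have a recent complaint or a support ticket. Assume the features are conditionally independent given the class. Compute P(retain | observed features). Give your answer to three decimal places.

0.348

churn: 0.4 × 0.5 × 0.1 × (1−0.25) × (1−0.4) = 0.009
retain: 0.6 × 0.5 × 0.8 × (1−0.6) × (1−0.95) = 0.0048
P(retain | x) = 0.0048 / 0.0138 ≈ 0.348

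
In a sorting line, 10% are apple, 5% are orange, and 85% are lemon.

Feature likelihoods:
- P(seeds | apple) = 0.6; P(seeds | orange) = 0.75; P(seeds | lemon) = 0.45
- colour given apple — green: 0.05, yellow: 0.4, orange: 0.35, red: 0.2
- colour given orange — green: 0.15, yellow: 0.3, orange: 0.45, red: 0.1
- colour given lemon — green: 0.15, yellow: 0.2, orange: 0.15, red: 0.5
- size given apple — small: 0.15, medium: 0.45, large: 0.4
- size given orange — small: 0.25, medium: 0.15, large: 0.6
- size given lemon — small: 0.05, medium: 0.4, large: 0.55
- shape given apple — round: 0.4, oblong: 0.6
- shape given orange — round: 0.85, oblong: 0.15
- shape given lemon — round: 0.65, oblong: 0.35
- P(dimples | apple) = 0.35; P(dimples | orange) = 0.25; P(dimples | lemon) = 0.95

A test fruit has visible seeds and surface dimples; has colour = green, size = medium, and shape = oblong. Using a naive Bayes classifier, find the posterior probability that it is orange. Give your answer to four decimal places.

apple: 0.1 × 0.6 × 0.05 × 0.45 × 0.6 × 0.35 = 0.0002835
orange: 0.05 × 0.75 × 0.15 × 0.15 × 0.15 × 0.25 = 0.000031640625
lemon: 0.85 × 0.45 × 0.15 × 0.4 × 0.35 × 0.95 = 0.007630875
P(orange | x) = 0.000031640625 / 0.007946015625 ≈ 0.0040

0.0040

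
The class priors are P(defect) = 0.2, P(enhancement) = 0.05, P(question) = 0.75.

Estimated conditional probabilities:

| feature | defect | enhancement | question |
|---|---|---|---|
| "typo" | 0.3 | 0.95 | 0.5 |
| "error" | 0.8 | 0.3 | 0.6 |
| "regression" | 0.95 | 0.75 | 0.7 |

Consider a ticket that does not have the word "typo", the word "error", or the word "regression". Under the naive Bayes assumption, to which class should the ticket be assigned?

question

defect: 0.2 × (1−0.3) × (1−0.8) × (1−0.95) = 0.0014
enhancement: 0.05 × (1−0.95) × (1−0.3) × (1−0.75) = 0.0004375
question: 0.75 × (1−0.5) × (1−0.6) × (1−0.7) = 0.045
Highest score → question.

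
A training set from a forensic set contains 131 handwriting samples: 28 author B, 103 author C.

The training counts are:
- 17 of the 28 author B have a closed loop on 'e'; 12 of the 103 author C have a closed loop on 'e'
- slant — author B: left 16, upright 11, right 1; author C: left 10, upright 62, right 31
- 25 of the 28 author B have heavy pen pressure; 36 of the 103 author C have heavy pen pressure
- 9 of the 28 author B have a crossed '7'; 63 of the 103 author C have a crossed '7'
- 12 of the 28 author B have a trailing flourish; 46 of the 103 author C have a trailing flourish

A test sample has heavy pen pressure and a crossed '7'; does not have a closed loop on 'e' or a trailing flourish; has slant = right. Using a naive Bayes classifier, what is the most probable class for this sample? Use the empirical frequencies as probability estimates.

author B: (28/131) × (11/28) × (1/28) × (25/28) × (9/28) × (16/28) ≈ 0.000491804
author C: (103/131) × (91/103) × (31/103) × (36/103) × (63/103) × (57/103) ≈ 0.0247344
Highest score → author C.

author C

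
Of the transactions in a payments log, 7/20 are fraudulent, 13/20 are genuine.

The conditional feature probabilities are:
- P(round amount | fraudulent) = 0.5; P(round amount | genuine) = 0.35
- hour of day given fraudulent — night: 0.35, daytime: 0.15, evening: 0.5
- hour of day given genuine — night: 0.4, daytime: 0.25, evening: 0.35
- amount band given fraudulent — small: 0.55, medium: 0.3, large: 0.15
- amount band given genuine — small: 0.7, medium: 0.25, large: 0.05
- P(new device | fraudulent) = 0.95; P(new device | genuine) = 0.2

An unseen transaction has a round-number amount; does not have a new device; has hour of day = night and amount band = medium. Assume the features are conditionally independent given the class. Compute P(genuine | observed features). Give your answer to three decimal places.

fraudulent: 0.35 × 0.5 × 0.35 × 0.3 × (1−0.95) = 0.00091875
genuine: 0.65 × 0.35 × 0.4 × 0.25 × (1−0.2) = 0.0182
P(genuine | x) = 0.0182 / 0.01911875 ≈ 0.952

0.952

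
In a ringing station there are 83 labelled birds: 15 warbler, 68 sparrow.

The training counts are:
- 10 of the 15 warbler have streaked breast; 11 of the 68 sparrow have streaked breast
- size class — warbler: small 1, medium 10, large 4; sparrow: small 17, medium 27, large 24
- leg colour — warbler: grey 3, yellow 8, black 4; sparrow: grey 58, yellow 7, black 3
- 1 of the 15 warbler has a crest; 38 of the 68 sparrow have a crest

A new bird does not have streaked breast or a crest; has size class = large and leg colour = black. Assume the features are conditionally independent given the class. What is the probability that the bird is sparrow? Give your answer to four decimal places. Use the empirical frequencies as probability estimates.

warbler: (15/83) × (5/15) × (4/15) × (4/15) × (14/15) ≈ 0.00399822
sparrow: (68/83) × (57/68) × (24/68) × (3/68) × (30/68) ≈ 0.00471763
P(sparrow | x) = 0.00471763 / 0.00871585 ≈ 0.5413

0.5413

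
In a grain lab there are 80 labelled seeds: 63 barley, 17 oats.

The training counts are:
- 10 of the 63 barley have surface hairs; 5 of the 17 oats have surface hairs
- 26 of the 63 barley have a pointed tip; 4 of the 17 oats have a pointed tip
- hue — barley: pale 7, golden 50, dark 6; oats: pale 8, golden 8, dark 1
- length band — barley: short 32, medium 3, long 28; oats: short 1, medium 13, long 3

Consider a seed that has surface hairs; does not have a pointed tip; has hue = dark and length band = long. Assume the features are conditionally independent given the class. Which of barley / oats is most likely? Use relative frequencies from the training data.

barley

barley: (63/80) × (10/63) × (37/63) × (6/63) × (28/63) ≈ 0.00310742
oats: (17/80) × (5/17) × (13/17) × (1/17) × (3/17) ≈ 0.000496133
Highest score → barley.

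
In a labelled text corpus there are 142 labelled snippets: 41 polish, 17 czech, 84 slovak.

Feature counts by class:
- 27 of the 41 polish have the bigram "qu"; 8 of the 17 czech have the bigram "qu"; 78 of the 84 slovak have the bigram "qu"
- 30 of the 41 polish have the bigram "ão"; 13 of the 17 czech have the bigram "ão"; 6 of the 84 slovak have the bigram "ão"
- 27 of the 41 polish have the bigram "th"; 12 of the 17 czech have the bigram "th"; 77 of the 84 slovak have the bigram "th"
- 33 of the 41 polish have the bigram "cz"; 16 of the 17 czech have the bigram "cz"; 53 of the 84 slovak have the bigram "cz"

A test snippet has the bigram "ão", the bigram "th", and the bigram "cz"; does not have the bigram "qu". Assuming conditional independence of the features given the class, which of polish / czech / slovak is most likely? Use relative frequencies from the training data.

polish

polish: (41/142) × (14/41) × (30/41) × (27/41) × (33/41) ≈ 0.0382373
czech: (17/142) × (9/17) × (13/17) × (12/17) × (16/17) ≈ 0.0321997
slovak: (84/142) × (6/84) × (6/84) × (77/84) × (53/84) ≈ 0.00174559
Highest score → polish.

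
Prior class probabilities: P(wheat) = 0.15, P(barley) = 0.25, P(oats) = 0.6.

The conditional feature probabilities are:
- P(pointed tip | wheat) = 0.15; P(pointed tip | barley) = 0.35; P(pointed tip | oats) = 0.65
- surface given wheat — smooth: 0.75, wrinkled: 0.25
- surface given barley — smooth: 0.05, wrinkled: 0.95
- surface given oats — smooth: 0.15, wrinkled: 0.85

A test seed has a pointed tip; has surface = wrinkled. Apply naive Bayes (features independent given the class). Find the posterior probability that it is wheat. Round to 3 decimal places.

0.013

wheat: 0.15 × 0.15 × 0.25 = 0.005625
barley: 0.25 × 0.35 × 0.95 = 0.083125
oats: 0.6 × 0.65 × 0.85 = 0.3315
P(wheat | x) = 0.005625 / 0.42025 ≈ 0.013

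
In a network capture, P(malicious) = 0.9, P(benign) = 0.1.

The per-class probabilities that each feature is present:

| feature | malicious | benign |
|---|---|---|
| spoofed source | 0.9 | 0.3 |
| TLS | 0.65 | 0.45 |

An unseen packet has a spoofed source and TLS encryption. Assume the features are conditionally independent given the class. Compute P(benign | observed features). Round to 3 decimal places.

malicious: 0.9 × 0.9 × 0.65 = 0.5265
benign: 0.1 × 0.3 × 0.45 = 0.0135
P(benign | x) = 0.0135 / 0.54 ≈ 0.025

0.025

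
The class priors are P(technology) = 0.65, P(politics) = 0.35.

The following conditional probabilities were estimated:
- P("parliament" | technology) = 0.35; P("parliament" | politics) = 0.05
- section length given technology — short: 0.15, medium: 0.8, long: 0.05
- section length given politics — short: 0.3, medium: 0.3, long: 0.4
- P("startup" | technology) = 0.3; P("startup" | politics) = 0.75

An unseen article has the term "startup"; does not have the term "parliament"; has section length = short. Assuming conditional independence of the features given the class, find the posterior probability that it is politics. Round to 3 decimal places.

technology: 0.65 × (1−0.35) × 0.15 × 0.3 = 0.0190125
politics: 0.35 × (1−0.05) × 0.3 × 0.75 = 0.0748125
P(politics | x) = 0.0748125 / 0.093825 ≈ 0.797

0.797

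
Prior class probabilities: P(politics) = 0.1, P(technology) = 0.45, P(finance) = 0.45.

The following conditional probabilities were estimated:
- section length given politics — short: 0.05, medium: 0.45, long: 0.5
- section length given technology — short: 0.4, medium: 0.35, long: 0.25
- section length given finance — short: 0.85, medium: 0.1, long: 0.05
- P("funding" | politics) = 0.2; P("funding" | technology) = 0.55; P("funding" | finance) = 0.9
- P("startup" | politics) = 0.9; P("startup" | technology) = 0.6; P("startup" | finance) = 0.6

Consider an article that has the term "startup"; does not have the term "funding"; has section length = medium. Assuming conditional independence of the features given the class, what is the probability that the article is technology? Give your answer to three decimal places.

politics: 0.1 × 0.45 × (1−0.2) × 0.9 = 0.0324
technology: 0.45 × 0.35 × (1−0.55) × 0.6 = 0.042525
finance: 0.45 × 0.1 × (1−0.9) × 0.6 = 0.0027
P(technology | x) = 0.042525 / 0.077625 ≈ 0.548

0.548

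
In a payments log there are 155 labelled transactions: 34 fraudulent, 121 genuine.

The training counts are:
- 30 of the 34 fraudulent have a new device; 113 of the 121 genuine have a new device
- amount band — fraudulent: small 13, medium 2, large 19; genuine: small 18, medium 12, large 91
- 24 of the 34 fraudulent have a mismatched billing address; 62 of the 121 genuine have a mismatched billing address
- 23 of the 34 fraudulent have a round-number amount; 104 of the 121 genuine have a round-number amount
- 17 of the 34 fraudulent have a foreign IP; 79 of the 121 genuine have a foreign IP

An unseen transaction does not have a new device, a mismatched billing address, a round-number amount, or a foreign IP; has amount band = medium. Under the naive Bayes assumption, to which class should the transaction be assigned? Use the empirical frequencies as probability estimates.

genuine

fraudulent: (34/155) × (4/34) × (2/34) × (10/34) × (11/34) × (17/34) ≈ 0.0000722244
genuine: (121/155) × (8/121) × (12/121) × (59/121) × (17/121) × (42/121) ≈ 0.000121716
Highest score → genuine.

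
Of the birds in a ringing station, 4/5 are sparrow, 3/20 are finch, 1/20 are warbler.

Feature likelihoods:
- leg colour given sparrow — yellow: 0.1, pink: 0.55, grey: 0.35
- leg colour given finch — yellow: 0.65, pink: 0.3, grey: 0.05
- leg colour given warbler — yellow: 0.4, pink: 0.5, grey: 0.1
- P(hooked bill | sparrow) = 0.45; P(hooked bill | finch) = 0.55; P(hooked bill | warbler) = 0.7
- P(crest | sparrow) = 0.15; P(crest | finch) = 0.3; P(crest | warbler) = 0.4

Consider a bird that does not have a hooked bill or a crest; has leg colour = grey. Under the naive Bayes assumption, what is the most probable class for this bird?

sparrow: 0.8 × 0.35 × (1−0.45) × (1−0.15) = 0.1309
finch: 0.15 × 0.05 × (1−0.55) × (1−0.3) = 0.0023625
warbler: 0.05 × 0.1 × (1−0.7) × (1−0.4) = 0.0009
Highest score → sparrow.

sparrow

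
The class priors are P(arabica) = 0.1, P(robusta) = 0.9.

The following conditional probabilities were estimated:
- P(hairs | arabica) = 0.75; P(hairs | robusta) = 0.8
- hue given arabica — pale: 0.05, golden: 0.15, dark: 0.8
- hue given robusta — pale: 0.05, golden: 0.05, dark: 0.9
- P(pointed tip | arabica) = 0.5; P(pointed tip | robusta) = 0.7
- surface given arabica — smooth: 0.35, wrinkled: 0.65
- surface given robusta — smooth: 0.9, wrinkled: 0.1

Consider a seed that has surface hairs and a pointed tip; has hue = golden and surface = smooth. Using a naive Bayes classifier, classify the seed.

robusta

arabica: 0.1 × 0.75 × 0.15 × 0.5 × 0.35 = 0.00196875
robusta: 0.9 × 0.8 × 0.05 × 0.7 × 0.9 = 0.02268
Highest score → robusta.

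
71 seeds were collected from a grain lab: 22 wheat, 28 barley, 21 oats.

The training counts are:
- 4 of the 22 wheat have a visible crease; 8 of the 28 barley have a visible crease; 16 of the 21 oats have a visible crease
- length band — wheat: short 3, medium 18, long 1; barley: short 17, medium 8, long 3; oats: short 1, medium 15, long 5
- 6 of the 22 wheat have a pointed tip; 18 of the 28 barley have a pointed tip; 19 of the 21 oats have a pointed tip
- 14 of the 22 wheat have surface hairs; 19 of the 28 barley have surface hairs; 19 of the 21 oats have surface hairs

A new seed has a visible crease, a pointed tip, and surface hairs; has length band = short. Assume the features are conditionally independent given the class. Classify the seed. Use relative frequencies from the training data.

wheat: (22/71) × (4/22) × (3/22) × (6/22) × (14/22) ≈ 0.00133332
barley: (28/71) × (8/28) × (17/28) × (18/28) × (19/28) ≈ 0.0298423
oats: (21/71) × (16/21) × (1/21) × (19/21) × (19/21) ≈ 0.00878438
Highest score → barley.

barley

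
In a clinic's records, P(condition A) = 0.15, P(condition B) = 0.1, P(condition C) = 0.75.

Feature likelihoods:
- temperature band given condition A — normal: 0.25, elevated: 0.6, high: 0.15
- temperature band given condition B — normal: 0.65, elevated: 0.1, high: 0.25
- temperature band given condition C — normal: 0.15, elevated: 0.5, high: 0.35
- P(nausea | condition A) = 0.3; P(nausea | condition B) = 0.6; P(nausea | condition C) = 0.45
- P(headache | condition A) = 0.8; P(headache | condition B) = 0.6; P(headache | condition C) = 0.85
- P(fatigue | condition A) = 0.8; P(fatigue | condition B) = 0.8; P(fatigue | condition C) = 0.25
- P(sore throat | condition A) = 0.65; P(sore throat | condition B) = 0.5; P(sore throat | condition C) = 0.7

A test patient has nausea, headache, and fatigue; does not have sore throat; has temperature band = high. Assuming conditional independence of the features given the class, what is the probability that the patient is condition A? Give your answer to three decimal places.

0.120

condition A: 0.15 × 0.15 × 0.3 × 0.8 × 0.8 × (1−0.65) = 0.001512
condition B: 0.1 × 0.25 × 0.6 × 0.6 × 0.8 × (1−0.5) = 0.0036
condition C: 0.75 × 0.35 × 0.45 × 0.85 × 0.25 × (1−0.7) = 0.00753046875
P(condition A | x) = 0.001512 / 0.01264246875 ≈ 0.120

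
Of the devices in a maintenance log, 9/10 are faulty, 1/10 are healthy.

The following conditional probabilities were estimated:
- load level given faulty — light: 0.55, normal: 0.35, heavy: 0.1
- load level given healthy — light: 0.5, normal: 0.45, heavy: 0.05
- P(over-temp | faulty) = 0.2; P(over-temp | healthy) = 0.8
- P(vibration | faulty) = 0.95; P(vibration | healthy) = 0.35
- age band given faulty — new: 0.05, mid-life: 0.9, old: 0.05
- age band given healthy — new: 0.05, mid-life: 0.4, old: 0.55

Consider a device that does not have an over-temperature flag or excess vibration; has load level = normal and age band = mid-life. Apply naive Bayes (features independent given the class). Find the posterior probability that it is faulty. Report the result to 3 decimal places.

faulty: 0.9 × 0.35 × (1−0.2) × (1−0.95) × 0.9 = 0.01134
healthy: 0.1 × 0.45 × (1−0.8) × (1−0.35) × 0.4 = 0.00234
P(faulty | x) = 0.01134 / 0.01368 ≈ 0.829

0.829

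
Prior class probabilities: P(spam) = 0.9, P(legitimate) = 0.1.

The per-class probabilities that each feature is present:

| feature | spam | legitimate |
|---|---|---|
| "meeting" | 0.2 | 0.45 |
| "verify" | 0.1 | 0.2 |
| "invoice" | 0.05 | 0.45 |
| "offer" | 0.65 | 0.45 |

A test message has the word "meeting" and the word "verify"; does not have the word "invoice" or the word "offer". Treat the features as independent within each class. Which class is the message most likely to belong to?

spam

spam: 0.9 × 0.2 × 0.1 × (1−0.05) × (1−0.65) = 0.005985
legitimate: 0.1 × 0.45 × 0.2 × (1−0.45) × (1−0.45) = 0.0027225
Highest score → spam.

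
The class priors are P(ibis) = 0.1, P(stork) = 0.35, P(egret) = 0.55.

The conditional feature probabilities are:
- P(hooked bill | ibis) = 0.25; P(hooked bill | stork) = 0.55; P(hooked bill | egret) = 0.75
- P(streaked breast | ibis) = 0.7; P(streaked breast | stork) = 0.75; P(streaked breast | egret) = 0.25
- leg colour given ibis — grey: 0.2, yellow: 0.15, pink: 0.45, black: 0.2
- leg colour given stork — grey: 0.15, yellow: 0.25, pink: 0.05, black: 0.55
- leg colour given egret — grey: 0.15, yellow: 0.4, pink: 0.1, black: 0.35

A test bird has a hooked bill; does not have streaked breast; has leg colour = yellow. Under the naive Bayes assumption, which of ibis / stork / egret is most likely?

ibis: 0.1 × 0.25 × (1−0.7) × 0.15 = 0.001125
stork: 0.35 × 0.55 × (1−0.75) × 0.25 = 0.01203125
egret: 0.55 × 0.75 × (1−0.25) × 0.4 = 0.12375
Highest score → egret.

egret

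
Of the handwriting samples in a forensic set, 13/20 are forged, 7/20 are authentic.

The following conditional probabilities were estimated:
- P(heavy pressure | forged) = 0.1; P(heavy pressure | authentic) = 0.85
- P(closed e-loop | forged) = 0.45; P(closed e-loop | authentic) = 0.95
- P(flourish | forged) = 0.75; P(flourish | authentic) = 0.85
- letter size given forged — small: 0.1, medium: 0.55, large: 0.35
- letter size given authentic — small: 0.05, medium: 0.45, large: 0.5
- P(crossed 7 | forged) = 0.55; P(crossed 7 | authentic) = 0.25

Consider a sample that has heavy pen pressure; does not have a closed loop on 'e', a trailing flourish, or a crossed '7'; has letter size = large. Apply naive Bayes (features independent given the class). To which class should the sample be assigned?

forged: 0.65 × 0.1 × (1−0.45) × (1−0.75) × 0.35 × (1−0.55) = 0.00140765625
authentic: 0.35 × 0.85 × (1−0.95) × (1−0.85) × 0.5 × (1−0.25) = 0.00083671875
Highest score → forged.

forged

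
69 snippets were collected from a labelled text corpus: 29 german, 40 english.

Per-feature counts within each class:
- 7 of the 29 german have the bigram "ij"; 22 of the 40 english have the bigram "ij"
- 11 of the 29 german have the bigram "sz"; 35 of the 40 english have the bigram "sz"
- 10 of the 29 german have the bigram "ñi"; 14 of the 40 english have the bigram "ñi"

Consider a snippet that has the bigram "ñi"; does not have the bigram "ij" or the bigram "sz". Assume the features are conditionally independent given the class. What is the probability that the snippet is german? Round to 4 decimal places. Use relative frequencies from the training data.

0.8567

german: (29/69) × (22/29) × (18/29) × (10/29) ≈ 0.0682417
english: (40/69) × (18/40) × (5/40) × (14/40) ≈ 0.011413
P(german | x) = 0.0682417 / 0.0796547 ≈ 0.8567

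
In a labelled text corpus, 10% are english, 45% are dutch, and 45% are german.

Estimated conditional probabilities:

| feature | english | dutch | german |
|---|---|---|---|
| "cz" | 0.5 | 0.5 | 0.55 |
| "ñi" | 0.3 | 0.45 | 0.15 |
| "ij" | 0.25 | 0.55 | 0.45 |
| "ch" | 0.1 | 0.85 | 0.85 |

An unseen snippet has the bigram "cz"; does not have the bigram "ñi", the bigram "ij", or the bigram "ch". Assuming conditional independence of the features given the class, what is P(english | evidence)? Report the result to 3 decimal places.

0.479

english: 0.1 × 0.5 × (1−0.3) × (1−0.25) × (1−0.1) = 0.023625
dutch: 0.45 × 0.5 × (1−0.45) × (1−0.55) × (1−0.85) = 0.008353125
german: 0.45 × 0.55 × (1−0.15) × (1−0.45) × (1−0.85) = 0.0173559375
P(english | x) = 0.023625 / 0.0493340625 ≈ 0.479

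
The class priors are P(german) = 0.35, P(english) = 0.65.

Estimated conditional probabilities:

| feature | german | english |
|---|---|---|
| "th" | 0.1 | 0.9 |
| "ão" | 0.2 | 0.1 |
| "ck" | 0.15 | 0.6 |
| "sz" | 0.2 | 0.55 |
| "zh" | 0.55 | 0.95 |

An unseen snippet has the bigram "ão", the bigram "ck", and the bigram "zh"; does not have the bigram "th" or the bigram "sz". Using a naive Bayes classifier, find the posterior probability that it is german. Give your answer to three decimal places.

0.714

german: 0.35 × (1−0.1) × 0.2 × 0.15 × (1−0.2) × 0.55 = 0.004158
english: 0.65 × (1−0.9) × 0.1 × 0.6 × (1−0.55) × 0.95 = 0.00166725
P(german | x) = 0.004158 / 0.00582525 ≈ 0.714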